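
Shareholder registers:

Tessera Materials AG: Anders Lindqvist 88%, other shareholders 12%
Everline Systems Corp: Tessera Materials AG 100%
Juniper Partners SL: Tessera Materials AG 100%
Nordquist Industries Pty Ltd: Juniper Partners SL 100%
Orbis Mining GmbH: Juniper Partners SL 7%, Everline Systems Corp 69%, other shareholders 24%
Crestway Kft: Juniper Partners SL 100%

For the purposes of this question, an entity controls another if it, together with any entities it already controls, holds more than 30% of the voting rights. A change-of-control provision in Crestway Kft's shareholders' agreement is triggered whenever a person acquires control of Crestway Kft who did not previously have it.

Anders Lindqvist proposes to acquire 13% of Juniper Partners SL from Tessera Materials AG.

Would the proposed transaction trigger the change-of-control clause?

No

The purchase adds only to Anders's holdings (Tessera's stake shrinks), so Anders is the only person who could newly come to control Crestway.
Anders holds 88% of Tessera, so Anders controls Tessera.
Tessera holds 100% of Juniper, so Anders controls Juniper.
Juniper holds 100% of Crestway, so Anders controls Crestway.
So Anders already controls Crestway before the transaction.
After the purchase, Anders holds 13% of Juniper directly, and Tessera's stake falls to 87%.
Anders controlled Crestway already, so this is not a new person acquiring control; every other person's position is unchanged or reduced.
No new person acquires control, so the clause is not triggered.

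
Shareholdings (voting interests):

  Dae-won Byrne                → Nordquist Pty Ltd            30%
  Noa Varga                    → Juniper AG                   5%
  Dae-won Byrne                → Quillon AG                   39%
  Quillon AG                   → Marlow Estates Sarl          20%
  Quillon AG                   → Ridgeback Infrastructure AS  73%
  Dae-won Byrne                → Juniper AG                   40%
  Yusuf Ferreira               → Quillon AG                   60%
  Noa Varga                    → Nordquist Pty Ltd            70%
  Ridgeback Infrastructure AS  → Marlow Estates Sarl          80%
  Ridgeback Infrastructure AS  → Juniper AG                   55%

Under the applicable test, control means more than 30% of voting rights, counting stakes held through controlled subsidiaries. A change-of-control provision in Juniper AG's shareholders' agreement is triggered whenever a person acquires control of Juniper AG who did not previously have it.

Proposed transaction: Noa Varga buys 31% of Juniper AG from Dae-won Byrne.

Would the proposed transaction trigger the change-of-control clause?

Yes

The purchase adds only to Noa's holdings (Dae-won's stake shrinks), so Noa is the only person who could newly come to control Juniper.
Noa holds 70% of Nordquist, so Noa controls Nordquist.
In Juniper, Noa's side holds only 5%, not > 30%.
So before the transaction, Noa does not control Juniper.
After the purchase, Noa's direct stake in Juniper rises to 5% + 31% = 36%, and Dae-won's stake falls to 9%.
Noa holds 36% of Juniper, so Noa controls Juniper.
Noa did not control Juniper before and does after, so the clause is triggered.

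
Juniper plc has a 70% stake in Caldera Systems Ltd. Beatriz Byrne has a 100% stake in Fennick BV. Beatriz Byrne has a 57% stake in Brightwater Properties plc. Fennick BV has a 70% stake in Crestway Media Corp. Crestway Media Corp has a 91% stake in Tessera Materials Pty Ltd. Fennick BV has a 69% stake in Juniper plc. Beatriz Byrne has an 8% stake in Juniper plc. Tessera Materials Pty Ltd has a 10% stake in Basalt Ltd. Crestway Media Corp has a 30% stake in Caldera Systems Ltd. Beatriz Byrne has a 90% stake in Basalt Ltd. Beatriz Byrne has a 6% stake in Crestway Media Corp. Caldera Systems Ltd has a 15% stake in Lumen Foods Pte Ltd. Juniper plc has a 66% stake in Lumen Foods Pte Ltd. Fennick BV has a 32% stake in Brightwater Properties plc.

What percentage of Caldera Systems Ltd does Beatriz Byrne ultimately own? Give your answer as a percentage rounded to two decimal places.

Beatriz reaches Caldera along 4 paths.
Via Juniper: 8% × 70% = 5.6%.
Via Fennick → Juniper: 100% × 69% × 70% = 48.3%.
Via Fennick → Crestway: 100% × 70% × 30% = 21%.
Via Crestway: 6% × 30% = 1.8%.
Total: 5.6% + 48.3% + 21% + 1.8% = 76.7%.
Rounded: 76.70%.

76.70%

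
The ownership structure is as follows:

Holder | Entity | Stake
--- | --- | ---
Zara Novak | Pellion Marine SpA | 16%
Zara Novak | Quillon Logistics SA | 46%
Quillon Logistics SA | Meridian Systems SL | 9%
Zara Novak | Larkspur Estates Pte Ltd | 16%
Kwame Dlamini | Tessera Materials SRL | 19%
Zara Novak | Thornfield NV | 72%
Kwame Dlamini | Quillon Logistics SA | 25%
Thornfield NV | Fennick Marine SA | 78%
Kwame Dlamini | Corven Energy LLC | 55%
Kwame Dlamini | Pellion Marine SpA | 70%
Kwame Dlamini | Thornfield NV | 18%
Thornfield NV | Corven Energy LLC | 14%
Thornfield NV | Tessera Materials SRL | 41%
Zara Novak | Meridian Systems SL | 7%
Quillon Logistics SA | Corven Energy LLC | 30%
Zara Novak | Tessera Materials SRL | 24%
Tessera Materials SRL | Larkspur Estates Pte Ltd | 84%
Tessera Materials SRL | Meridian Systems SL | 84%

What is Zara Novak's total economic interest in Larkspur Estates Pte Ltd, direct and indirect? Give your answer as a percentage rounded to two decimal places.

Zara reaches Larkspur along 3 paths.
Via Tessera: 24% × 84% = 20.16%.
Via Thornfield → Tessera: 72% × 41% × 84% = 24.7968%.
Direct stake: 16% = 16%.
Total: 20.16% + 24.7968% + 16% = 60.9568%.
Rounded: 60.96%.

60.96%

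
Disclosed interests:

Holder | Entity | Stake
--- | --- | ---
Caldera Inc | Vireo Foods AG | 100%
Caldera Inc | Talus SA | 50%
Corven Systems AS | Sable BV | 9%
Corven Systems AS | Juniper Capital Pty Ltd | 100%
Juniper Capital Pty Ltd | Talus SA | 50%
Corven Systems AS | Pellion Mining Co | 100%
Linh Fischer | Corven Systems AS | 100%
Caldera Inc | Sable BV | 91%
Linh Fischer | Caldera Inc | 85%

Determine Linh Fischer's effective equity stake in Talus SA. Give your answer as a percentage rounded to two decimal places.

92.50%

Linh reaches Talus along 2 paths.
Via Caldera: 85% × 50% = 42.5%.
Via Corven → Juniper: 100% × 100% × 50% = 50%.
Total: 42.5% + 50% = 92.5%.
Rounded: 92.50%.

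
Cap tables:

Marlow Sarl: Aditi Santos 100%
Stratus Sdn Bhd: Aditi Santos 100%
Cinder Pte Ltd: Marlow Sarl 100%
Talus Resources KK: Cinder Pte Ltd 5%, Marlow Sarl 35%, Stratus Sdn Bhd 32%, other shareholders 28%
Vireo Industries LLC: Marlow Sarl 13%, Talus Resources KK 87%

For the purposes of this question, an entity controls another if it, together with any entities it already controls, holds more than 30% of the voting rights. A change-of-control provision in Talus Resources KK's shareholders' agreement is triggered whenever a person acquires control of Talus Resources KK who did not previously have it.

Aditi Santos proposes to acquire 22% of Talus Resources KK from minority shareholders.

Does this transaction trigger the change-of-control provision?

No

The purchase changes only Aditi's holdings, so Aditi is the only person who could newly come to control Talus.
Aditi holds 100% of Marlow, so Aditi controls Marlow.
Marlow holds 100% of Cinder, so Aditi controls Cinder.
Aditi holds 100% of Stratus, so Aditi controls Stratus.
Cinder and Marlow and Stratus together hold 5% + 35% + 32% = 72% of Talus, so Aditi controls Talus.
So Aditi already controls Talus before the transaction.
After the purchase, Aditi holds 22% of Talus directly.
Aditi controlled Talus already, so this is not a new person acquiring control; every other person's position is unchanged or reduced.
No new person acquires control, so the clause is not triggered.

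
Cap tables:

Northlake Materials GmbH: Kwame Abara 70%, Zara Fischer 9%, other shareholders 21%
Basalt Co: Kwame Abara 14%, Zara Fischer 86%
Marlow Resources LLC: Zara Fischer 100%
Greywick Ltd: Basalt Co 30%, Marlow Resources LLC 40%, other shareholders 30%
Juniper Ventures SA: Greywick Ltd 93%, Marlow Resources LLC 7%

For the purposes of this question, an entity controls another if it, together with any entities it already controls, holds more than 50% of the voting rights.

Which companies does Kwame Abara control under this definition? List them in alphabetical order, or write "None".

Northlake Materials GmbH

Kwame holds 70% of Northlake, so Kwame controls Northlake.
No other company's threshold is met.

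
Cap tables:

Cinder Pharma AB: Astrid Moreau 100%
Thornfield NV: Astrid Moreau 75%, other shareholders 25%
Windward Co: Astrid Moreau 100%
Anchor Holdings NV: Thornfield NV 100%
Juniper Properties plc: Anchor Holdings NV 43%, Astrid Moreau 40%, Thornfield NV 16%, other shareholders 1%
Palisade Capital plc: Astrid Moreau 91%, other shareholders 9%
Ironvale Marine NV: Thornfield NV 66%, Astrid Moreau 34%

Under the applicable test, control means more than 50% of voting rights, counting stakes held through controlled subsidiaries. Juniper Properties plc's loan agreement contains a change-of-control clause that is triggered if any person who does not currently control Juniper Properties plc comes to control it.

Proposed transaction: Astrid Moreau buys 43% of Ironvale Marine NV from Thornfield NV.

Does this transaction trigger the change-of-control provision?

The purchase adds only to Astrid's holdings (Thornfield's stake shrinks), so Astrid is the only person who could newly come to control Juniper.
Astrid holds 75% of Thornfield, so Astrid controls Thornfield.
Thornfield holds 100% of Anchor, so Astrid controls Anchor.
Anchor and Astrid and Thornfield together hold 43% + 40% + 16% = 99% of Juniper, so Astrid controls Juniper.
So Astrid already controls Juniper before the transaction.
After the purchase, Astrid's direct stake in Ironvale rises to 34% + 43% = 77%, and Thornfield's stake falls to 23%.
Astrid controlled Juniper already, so this is not a new person acquiring control; every other person's position is unchanged or reduced.
No new person acquires control, so the clause is not triggered.

No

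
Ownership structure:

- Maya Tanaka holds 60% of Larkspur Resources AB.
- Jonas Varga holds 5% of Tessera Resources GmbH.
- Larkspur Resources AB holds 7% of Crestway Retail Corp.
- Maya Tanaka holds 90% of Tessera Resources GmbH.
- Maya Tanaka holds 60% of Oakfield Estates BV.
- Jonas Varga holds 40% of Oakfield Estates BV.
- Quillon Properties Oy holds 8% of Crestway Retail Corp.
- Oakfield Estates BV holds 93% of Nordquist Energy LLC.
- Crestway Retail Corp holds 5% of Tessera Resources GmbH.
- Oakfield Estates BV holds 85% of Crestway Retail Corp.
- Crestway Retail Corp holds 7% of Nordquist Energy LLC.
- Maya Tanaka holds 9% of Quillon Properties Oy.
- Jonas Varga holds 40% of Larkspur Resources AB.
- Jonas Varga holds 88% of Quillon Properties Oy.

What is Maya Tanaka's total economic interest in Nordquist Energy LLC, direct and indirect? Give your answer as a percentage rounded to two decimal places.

Maya reaches Nordquist along 4 paths.
Via Oakfield: 60% × 93% = 55.8%.
Via Oakfield → Crestway: 60% × 85% × 7% = 3.57%.
Via Larkspur → Crestway: 60% × 7% × 7% = 0.294%.
Via Quillon → Crestway: 9% × 8% × 7% = 0.0504%.
Total: 55.8% + 3.57% + 0.294% + 0.0504% = 59.7144%.
Rounded: 59.71%.

59.71%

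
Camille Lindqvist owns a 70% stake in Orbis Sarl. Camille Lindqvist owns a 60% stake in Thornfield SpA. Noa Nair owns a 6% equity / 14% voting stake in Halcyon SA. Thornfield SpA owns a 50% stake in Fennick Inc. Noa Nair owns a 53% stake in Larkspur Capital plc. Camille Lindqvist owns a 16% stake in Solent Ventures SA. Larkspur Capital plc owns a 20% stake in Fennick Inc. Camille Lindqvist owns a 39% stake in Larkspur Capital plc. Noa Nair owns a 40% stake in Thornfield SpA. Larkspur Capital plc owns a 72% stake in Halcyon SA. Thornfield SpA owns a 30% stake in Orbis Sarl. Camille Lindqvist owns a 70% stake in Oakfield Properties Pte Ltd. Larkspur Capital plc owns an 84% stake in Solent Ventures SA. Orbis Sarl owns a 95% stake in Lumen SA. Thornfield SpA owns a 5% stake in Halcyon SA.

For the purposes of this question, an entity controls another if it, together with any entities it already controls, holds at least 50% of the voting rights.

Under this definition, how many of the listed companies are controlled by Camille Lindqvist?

Camille holds 60% of Thornfield, so Camille controls Thornfield.
Thornfield and Camille together hold 30% + 70% = 100% of Orbis, so Camille controls Orbis.
Thornfield holds 50% of Fennick, so Camille controls Fennick.
Orbis holds 95% of Lumen, so Camille controls Lumen.
Camille holds 70% of Oakfield, so Camille controls Oakfield.
No other company's threshold is met.
Camille controls 5 companies.

5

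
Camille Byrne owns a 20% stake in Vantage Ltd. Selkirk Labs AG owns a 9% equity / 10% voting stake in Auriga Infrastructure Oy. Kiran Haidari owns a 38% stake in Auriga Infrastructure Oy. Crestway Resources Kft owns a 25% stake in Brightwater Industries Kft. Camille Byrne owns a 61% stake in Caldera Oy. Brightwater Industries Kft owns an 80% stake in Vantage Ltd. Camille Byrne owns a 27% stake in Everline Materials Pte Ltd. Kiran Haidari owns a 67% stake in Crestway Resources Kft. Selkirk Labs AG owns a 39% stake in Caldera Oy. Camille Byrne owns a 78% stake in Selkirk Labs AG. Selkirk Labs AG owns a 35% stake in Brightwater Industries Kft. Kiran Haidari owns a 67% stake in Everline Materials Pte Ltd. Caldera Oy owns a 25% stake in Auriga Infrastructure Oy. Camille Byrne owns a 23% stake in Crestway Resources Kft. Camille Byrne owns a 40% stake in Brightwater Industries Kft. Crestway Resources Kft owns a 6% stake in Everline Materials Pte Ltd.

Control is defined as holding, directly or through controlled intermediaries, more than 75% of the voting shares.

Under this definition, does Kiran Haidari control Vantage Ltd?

Kiran's largest direct stake is 67% in Crestway, which does not meet the threshold, so Kiran controls no company.
Neither Kiran nor any entity Kiran controls holds any voting interest in Vantage.
So Kiran does not control Vantage.

No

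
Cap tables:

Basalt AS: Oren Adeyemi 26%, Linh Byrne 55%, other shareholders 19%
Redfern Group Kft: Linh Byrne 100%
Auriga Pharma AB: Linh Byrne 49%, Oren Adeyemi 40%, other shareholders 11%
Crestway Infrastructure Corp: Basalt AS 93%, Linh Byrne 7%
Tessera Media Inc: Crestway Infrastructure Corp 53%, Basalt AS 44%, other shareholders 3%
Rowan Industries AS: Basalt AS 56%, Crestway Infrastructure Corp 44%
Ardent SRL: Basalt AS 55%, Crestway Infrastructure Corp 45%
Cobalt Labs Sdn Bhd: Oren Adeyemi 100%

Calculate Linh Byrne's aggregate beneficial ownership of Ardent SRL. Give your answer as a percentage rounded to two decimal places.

56.42%

Linh reaches Ardent along 3 paths.
Via Basalt: 55% × 55% = 30.25%.
Via Basalt → Crestway: 55% × 93% × 45% = 23.0175%.
Via Crestway: 7% × 45% = 3.15%.
Total: 30.25% + 23.0175% + 3.15% = 56.4175%.
Rounded: 56.42%.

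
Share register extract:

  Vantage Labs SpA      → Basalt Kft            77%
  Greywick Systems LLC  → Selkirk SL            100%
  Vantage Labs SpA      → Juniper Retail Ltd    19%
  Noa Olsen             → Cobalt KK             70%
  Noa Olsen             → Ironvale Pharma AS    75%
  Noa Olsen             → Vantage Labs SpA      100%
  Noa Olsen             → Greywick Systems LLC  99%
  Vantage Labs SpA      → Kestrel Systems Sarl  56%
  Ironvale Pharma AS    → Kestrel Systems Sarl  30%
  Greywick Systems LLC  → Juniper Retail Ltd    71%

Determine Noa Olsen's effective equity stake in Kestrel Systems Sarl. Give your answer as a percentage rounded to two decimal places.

78.50%

Noa reaches Kestrel along 2 paths.
Via Vantage: 100% × 56% = 56%.
Via Ironvale: 75% × 30% = 22.5%.
Total: 56% + 22.5% = 78.5%.
Rounded: 78.50%.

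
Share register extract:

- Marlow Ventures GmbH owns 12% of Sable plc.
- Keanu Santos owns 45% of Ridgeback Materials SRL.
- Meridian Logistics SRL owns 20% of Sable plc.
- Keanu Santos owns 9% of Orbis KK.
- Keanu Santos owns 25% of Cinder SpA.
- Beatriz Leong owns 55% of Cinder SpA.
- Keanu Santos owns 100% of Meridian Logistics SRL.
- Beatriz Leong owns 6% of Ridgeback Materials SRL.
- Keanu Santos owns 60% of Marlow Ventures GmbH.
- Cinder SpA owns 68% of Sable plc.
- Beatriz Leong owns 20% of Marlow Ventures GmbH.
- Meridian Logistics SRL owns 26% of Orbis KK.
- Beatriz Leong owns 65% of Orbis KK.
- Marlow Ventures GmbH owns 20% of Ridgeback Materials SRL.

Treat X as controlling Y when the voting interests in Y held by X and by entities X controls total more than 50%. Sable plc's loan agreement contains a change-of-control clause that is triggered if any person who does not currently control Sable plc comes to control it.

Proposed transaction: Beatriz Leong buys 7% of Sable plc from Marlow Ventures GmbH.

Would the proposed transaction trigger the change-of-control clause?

No

The purchase adds only to Beatriz's holdings (Marlow's stake shrinks), so Beatriz is the only person who could newly come to control Sable.
Beatriz holds 55% of Cinder, so Beatriz controls Cinder.
Cinder holds 68% of Sable, so Beatriz controls Sable.
So Beatriz already controls Sable before the transaction.
After the purchase, Beatriz holds 7% of Sable directly, and Marlow's stake falls to 5%.
Beatriz controlled Sable already, so this is not a new person acquiring control; every other person's position is unchanged or reduced.
No new person acquires control, so the clause is not triggered.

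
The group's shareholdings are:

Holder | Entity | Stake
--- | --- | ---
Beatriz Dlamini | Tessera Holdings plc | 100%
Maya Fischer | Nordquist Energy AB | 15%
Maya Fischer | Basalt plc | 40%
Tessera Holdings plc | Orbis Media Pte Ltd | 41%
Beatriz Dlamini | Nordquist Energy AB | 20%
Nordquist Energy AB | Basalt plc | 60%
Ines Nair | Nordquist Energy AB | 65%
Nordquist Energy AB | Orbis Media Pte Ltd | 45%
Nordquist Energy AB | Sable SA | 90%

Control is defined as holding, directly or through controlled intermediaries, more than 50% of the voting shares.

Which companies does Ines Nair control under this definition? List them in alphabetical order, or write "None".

Ines holds 65% of Nordquist, so Ines controls Nordquist.
Nordquist holds 60% of Basalt, so Ines controls Basalt.
Nordquist holds 90% of Sable, so Ines controls Sable.
No other company's threshold is met.

Basalt plc, Nordquist Energy AB, Sable SA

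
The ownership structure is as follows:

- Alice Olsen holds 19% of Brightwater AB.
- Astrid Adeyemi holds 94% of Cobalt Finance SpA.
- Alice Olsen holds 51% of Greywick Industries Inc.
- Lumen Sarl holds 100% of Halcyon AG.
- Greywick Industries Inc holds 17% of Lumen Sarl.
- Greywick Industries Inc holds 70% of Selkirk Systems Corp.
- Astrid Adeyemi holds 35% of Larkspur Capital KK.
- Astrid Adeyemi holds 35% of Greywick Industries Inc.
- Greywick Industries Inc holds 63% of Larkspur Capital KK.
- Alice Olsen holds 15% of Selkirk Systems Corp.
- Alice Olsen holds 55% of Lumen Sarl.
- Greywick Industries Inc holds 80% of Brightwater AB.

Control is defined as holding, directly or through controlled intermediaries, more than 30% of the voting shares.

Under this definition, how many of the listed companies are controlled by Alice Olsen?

Alice holds 51% of Greywick, so Alice controls Greywick.
Greywick and Alice together hold 17% + 55% = 72% of Lumen, so Alice controls Lumen.
Greywick and Alice together hold 80% + 19% = 99% of Brightwater, so Alice controls Brightwater.
Greywick holds 63% of Larkspur, so Alice controls Larkspur.
Alice and Greywick together hold 15% + 70% = 85% of Selkirk, so Alice controls Selkirk.
Lumen holds 100% of Halcyon, so Alice controls Halcyon.
No other company's threshold is met.
Alice controls 6 companies.

6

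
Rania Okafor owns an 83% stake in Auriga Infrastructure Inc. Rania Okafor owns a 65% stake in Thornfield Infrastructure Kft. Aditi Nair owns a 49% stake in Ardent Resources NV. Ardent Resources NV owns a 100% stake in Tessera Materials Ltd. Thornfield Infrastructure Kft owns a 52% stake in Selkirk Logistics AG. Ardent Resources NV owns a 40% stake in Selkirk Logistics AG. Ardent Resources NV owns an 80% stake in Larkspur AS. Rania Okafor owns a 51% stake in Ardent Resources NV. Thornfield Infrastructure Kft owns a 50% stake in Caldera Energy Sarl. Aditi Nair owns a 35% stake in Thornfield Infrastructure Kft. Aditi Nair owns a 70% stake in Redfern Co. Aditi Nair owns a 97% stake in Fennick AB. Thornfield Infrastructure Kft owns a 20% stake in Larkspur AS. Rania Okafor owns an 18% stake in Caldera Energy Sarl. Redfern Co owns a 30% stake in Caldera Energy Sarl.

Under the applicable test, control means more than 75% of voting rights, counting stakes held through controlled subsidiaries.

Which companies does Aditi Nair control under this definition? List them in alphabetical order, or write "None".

Aditi holds 97% of Fennick, so Aditi controls Fennick.
No other company's threshold is met.

Fennick AB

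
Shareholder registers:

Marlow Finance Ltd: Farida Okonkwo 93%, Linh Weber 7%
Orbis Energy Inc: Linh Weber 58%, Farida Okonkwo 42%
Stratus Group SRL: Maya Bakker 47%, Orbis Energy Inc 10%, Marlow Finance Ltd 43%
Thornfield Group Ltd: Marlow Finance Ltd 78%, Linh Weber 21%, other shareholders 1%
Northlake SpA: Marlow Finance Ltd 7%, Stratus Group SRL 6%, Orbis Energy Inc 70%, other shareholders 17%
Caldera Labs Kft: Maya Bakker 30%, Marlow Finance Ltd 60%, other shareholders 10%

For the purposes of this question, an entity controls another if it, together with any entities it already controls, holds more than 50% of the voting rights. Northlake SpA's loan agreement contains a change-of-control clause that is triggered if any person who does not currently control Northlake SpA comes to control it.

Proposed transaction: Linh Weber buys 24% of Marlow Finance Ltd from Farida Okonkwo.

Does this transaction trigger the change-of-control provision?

The purchase adds only to Linh's holdings (Farida's stake shrinks), so Linh is the only person who could newly come to control Northlake.
Linh holds 58% of Orbis, so Linh controls Orbis.
Orbis holds 70% of Northlake, so Linh controls Northlake.
So Linh already controls Northlake before the transaction.
After the purchase, Linh's direct stake in Marlow rises to 7% + 24% = 31%, and Farida's stake falls to 69%.
Linh controlled Northlake already, so this is not a new person acquiring control; every other person's position is unchanged or reduced.
No new person acquires control, so the clause is not triggered.

No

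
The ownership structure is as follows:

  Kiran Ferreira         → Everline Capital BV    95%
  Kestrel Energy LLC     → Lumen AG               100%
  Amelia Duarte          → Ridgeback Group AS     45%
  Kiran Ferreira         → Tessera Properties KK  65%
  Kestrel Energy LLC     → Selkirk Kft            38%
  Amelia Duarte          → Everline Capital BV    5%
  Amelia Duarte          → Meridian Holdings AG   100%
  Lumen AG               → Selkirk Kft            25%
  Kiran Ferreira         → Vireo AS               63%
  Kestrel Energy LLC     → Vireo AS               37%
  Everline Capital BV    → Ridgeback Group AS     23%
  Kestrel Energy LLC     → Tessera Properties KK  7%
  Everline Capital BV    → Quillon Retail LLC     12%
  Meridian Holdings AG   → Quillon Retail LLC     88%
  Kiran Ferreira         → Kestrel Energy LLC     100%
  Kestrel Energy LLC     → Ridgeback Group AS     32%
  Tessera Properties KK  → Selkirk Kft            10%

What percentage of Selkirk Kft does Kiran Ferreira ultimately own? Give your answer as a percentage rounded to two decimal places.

Kiran reaches Selkirk along 4 paths.
Via Kestrel → Lumen: 100% × 100% × 25% = 25%.
Via Tessera: 65% × 10% = 6.5%.
Via Kestrel → Tessera: 100% × 7% × 10% = 0.7%.
Via Kestrel: 100% × 38% = 38%.
Total: 25% + 6.5% + 0.7% + 38% = 70.2%.
Rounded: 70.20%.

70.20%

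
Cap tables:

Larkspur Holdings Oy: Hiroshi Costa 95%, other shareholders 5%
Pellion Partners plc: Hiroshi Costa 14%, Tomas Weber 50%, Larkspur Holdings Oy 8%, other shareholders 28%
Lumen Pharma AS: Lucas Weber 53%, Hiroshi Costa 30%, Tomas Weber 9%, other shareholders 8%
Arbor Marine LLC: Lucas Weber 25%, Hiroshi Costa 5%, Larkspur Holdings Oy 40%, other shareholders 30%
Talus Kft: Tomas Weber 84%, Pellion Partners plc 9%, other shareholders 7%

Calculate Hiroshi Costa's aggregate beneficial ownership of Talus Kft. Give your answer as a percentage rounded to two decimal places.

Hiroshi reaches Talus along 2 paths.
Via Pellion: 14% × 9% = 1.26%.
Via Larkspur → Pellion: 95% × 8% × 9% = 0.684%.
Total: 1.26% + 0.684% = 1.944%.
Rounded: 1.94%.

1.94%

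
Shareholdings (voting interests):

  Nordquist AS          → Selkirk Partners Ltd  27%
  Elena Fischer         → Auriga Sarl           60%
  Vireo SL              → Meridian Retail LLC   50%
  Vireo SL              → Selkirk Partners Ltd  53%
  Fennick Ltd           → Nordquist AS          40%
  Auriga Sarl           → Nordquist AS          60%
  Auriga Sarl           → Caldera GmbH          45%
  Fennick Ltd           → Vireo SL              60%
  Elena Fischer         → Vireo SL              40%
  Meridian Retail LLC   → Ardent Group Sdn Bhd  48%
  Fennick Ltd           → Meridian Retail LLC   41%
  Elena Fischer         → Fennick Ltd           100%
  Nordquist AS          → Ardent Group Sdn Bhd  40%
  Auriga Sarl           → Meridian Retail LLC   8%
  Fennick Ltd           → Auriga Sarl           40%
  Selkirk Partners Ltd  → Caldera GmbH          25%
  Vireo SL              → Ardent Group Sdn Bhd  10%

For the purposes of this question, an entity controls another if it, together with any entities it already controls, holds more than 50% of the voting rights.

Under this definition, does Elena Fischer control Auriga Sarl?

Elena holds 100% of Fennick, so Elena controls Fennick.
Fennick and Elena together hold 40% + 60% = 100% of Auriga, so Elena controls Auriga.

Yes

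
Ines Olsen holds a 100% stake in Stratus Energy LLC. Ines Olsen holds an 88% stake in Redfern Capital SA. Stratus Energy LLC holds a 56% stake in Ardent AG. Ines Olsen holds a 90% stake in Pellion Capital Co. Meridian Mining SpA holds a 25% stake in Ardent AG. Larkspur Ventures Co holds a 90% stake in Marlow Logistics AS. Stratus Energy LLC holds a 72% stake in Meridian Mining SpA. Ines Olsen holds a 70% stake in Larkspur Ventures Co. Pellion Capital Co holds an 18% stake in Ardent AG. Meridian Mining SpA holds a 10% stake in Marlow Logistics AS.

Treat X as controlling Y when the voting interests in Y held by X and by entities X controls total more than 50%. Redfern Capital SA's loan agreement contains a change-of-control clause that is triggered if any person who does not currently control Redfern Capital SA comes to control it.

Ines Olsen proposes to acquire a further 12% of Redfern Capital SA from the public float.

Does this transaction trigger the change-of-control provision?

No

The purchase changes only Ines's holdings, so Ines is the only person who could newly come to control Redfern.
Ines holds 88% of Redfern, so Ines controls Redfern.
So Ines already controls Redfern before the transaction.
After the purchase, Ines's direct stake in Redfern rises to 88% + 12% = 100%.
Ines controlled Redfern already, so this is not a new person acquiring control; every other person's position is unchanged or reduced.
No new person acquires control, so the clause is not triggered.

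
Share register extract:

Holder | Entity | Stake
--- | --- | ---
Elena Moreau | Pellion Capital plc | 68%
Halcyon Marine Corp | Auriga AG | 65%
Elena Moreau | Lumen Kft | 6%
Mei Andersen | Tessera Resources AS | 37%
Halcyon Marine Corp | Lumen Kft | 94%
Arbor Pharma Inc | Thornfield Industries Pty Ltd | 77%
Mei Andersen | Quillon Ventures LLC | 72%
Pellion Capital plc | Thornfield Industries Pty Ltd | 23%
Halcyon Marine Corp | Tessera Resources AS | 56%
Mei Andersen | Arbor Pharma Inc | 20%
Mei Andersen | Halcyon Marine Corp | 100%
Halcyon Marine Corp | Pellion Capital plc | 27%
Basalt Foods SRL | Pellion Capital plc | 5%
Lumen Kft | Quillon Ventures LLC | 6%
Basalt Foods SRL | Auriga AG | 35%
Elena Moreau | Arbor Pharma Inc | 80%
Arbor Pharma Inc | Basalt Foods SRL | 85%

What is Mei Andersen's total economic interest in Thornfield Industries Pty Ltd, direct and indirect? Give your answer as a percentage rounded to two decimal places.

Mei reaches Thornfield along 3 paths.
Via Halcyon → Pellion: 100% × 27% × 23% = 6.21%.
Via Arbor → Basalt → Pellion: 20% × 85% × 5% × 23% = 0.1955%.
Via Arbor: 20% × 77% = 15.4%.
Total: 6.21% + 0.1955% + 15.4% = 21.8055%.
Rounded: 21.81%.

21.81%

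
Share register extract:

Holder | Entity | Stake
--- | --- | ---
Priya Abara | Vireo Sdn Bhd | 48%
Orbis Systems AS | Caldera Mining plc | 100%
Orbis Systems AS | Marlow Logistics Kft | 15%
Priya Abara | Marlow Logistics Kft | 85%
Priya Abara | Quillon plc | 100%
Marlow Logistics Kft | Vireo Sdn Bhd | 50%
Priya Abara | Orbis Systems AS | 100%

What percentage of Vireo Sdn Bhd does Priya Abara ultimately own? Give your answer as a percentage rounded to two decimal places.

Priya reaches Vireo along 3 paths.
Via Orbis → Marlow: 100% × 15% × 50% = 7.5%.
Via Marlow: 85% × 50% = 42.5%.
Direct stake: 48% = 48%.
Total: 7.5% + 42.5% + 48% = 98%.
Rounded: 98.00%.

98.00%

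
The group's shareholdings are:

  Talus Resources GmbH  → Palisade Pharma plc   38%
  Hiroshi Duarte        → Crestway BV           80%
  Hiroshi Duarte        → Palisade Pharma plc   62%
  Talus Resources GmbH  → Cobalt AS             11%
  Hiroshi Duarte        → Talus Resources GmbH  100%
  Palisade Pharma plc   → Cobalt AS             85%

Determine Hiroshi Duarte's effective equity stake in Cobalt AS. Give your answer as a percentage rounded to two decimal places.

96.00%

Hiroshi reaches Cobalt along 3 paths.
Via Talus: 100% × 11% = 11%.
Via Talus → Palisade: 100% × 38% × 85% = 32.3%.
Via Palisade: 62% × 85% = 52.7%.
Total: 11% + 32.3% + 52.7% = 96%.
Rounded: 96.00%.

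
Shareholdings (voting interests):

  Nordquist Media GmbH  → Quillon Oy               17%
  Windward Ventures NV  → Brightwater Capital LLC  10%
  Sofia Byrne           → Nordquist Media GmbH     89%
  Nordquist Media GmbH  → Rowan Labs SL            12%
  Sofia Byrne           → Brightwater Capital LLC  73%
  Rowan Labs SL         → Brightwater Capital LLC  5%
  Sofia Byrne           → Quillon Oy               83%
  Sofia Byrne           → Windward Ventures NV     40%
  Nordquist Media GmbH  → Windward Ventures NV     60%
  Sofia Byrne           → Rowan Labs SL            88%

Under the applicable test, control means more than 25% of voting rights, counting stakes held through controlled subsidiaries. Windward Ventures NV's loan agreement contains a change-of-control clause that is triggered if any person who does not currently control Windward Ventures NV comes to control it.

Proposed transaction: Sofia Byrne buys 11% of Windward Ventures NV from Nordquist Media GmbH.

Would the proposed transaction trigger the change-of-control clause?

No

The purchase adds only to Sofia's holdings (Nordquist's stake shrinks), so Sofia is the only person who could newly come to control Windward.
Sofia holds 89% of Nordquist, so Sofia controls Nordquist.
Sofia and Nordquist together hold 40% + 60% = 100% of Windward, so Sofia controls Windward.
So Sofia already controls Windward before the transaction.
After the purchase, Sofia's direct stake in Windward rises to 40% + 11% = 51%, and Nordquist's stake falls to 49%.
Sofia controlled Windward already, so this is not a new person acquiring control; every other person's position is unchanged or reduced.
No new person acquires control, so the clause is not triggered.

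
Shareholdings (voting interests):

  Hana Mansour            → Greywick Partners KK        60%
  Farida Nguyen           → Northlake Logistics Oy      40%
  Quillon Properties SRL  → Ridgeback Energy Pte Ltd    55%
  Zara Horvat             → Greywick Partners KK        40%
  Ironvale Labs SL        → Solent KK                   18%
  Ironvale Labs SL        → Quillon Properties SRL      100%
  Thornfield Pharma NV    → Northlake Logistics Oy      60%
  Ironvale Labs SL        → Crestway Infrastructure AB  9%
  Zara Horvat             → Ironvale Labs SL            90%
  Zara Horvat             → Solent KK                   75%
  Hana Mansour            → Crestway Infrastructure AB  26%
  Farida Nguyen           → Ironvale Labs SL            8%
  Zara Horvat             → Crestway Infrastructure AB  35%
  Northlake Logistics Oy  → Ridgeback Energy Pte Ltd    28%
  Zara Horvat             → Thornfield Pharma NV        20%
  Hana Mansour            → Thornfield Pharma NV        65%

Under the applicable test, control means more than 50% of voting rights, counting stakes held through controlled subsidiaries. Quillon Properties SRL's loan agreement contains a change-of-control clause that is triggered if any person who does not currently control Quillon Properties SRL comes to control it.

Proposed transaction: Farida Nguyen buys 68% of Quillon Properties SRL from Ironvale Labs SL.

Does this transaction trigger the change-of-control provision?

Yes

The purchase adds only to Farida's holdings (Ironvale's stake shrinks), so Farida is the only person who could newly come to control Quillon.
Farida's largest direct stake is 40% in Northlake, which does not meet the threshold, so Farida controls no company.
Neither Farida nor any entity Farida controls holds any voting interest in Quillon.
So before the transaction, Farida does not control Quillon.
After the purchase, Farida holds 68% of Quillon directly, and Ironvale's stake falls to 32%.
Farida holds 68% of Quillon, so Farida controls Quillon.
Farida did not control Quillon before and does after, so the clause is triggered.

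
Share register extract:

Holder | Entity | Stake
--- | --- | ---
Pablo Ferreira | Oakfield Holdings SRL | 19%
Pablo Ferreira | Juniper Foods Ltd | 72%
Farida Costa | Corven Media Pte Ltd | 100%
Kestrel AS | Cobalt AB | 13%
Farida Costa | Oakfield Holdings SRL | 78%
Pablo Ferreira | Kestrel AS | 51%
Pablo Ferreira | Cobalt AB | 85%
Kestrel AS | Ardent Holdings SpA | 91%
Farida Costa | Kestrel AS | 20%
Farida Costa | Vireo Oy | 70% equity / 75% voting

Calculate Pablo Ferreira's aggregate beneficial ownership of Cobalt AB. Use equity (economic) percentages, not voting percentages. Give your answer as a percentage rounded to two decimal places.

Pablo reaches Cobalt along 2 paths.
Direct stake: 85% = 85%.
Via Kestrel: 51% × 13% = 6.63%.
Total: 85% + 6.63% = 91.63%.

91.63%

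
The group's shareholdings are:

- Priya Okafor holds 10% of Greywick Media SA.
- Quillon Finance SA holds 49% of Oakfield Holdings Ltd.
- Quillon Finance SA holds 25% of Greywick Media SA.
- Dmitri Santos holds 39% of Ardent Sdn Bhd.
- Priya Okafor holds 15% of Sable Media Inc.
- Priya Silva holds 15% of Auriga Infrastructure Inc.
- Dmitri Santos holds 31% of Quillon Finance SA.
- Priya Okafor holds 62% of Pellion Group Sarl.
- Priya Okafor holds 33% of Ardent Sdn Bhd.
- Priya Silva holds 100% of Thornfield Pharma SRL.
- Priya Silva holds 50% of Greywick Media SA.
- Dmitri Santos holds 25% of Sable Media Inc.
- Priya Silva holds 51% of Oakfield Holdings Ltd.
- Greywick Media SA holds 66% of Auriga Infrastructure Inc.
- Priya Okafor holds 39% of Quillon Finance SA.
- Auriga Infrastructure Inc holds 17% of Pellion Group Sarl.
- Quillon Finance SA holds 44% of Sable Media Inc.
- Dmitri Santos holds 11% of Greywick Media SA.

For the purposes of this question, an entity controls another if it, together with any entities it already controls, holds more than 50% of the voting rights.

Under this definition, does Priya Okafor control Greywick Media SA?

Priya Okafor holds 62% of Pellion, so Priya Okafor controls Pellion.
In Greywick, Priya Okafor's side holds only 10%, not > 50%.
So Priya Okafor does not control Greywick.

No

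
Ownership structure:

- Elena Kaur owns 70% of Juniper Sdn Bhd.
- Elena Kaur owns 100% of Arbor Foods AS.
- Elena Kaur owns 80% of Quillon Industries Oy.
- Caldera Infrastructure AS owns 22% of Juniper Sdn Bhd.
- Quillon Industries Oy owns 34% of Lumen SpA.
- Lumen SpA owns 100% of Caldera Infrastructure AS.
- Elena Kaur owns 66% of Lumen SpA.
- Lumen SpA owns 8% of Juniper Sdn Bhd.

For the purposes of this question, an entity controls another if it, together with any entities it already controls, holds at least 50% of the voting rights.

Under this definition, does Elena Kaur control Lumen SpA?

Elena holds 80% of Quillon, so Elena controls Quillon.
Elena and Quillon together hold 66% + 34% = 100% of Lumen, so Elena controls Lumen.

Yes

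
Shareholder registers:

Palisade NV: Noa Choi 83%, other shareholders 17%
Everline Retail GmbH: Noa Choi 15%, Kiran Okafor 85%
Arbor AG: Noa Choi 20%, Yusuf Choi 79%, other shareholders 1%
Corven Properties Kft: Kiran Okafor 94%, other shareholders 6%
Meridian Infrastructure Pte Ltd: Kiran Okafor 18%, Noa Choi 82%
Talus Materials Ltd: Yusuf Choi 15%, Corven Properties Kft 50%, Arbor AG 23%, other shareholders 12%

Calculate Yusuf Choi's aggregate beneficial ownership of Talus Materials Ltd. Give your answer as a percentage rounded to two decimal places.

Yusuf reaches Talus along 2 paths.
Direct stake: 15% = 15%.
Via Arbor: 79% × 23% = 18.17%.
Total: 15% + 18.17% = 33.17%.

33.17%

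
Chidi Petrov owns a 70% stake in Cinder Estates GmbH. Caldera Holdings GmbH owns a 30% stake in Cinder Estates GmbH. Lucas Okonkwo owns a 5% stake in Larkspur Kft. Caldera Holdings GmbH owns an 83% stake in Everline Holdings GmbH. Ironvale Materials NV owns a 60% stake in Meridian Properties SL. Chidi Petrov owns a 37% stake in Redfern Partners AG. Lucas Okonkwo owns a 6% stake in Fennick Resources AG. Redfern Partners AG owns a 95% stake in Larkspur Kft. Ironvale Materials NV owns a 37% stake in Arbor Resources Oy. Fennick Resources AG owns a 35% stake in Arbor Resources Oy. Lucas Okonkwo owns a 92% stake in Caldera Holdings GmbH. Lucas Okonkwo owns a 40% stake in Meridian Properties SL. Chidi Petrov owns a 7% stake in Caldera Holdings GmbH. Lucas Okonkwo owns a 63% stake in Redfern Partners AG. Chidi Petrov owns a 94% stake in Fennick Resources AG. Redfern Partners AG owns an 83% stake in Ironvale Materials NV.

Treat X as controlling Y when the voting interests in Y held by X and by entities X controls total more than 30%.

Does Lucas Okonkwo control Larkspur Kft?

Yes

Lucas holds 63% of Redfern, so Lucas controls Redfern.
Redfern and Lucas together hold 95% + 5% = 100% of Larkspur, so Lucas controls Larkspur.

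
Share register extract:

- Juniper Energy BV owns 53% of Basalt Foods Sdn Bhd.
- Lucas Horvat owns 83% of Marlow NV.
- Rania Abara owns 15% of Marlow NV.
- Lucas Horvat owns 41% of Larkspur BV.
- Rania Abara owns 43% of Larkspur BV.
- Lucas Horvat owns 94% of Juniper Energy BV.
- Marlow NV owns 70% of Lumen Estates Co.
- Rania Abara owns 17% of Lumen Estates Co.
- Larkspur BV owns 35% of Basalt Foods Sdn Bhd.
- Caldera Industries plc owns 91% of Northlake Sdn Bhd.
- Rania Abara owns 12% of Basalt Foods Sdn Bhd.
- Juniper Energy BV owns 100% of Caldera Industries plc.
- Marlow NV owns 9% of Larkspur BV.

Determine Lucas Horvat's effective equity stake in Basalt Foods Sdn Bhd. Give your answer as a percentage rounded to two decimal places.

66.78%

Lucas reaches Basalt along 3 paths.
Via Juniper: 94% × 53% = 49.82%.
Via Marlow → Larkspur: 83% × 9% × 35% = 2.6145%.
Via Larkspur: 41% × 35% = 14.35%.
Total: 49.82% + 2.6145% + 14.35% = 66.7845%.
Rounded: 66.78%.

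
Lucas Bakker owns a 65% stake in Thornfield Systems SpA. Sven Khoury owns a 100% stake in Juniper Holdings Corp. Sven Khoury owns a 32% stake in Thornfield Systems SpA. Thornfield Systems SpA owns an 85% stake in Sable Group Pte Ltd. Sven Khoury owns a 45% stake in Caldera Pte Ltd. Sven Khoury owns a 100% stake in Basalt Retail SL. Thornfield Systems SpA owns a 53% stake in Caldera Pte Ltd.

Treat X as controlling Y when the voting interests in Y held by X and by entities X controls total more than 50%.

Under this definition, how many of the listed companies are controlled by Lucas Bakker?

Lucas holds 65% of Thornfield, so Lucas controls Thornfield.
Thornfield holds 53% of Caldera, so Lucas controls Caldera.
Thornfield holds 85% of Sable, so Lucas controls Sable.
No other company's threshold is met.
Lucas controls 3 companies.

3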